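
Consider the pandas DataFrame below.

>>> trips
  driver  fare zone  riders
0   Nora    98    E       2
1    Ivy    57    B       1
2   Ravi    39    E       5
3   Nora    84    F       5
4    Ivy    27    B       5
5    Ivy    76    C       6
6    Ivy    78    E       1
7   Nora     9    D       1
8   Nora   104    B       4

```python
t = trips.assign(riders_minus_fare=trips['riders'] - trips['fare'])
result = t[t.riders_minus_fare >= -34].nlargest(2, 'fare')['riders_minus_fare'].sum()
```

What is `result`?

-56

add column riders_minus_fare = trips['riders'] - trips['fare']:
  driver  fare zone  riders  riders_minus_fare
0   Nora    98    E       2                -96
1    Ivy    57    B       1                -56
2   Ravi    39    E       5                -34
3   Nora    84    F       5                -79
4    Ivy    27    B       5                -22
5    Ivy    76    C       6                -70
6    Ivy    78    E       1                -77
7   Nora     9    D       1                 -8
8   Nora   104    B       4               -100
filter rows where riders_minus_fare >= -34:
  driver  fare zone  riders  riders_minus_fare
2   Ravi    39    E       5                -34
4    Ivy    27    B       5                -22
7   Nora     9    D       1                 -8
take 2 rows with largest fare:
  driver  fare zone  riders  riders_minus_fare
2   Ravi    39    E       5                -34
4    Ivy    27    B       5                -22
Then the sum of column 'riders_minus_fare': -56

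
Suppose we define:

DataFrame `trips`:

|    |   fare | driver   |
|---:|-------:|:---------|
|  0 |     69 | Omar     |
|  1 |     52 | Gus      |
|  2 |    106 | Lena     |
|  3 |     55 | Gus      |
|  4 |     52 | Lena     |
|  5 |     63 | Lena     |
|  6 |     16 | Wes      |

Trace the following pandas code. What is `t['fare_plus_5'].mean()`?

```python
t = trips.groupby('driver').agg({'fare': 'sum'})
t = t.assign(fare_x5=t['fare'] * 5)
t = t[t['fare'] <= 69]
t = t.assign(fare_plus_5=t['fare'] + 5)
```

group by driver, sum of fare:
        fare
driver      
Gus      107
Lena     221
Omar      69
Wes       16
add column fare_x5 = t['fare'] * 5:
        fare  fare_x5
driver               
Gus      107      535
Lena     221     1105
Omar      69      345
Wes       16       80
filter rows where fare <= 69:
        fare  fare_x5
driver               
Omar      69      345
Wes       16       80
add column fare_plus_5 = t['fare'] + 5:
        fare  fare_x5  fare_plus_5
driver                            
Omar      69      345           74
Wes       16       80           21

47.5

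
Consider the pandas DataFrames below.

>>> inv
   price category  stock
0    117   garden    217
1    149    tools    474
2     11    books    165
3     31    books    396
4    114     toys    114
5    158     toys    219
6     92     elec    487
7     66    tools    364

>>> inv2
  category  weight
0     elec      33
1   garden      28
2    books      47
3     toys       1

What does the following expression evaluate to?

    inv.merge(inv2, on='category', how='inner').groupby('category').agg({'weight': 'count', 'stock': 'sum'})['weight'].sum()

6

merge on 'category' (how='inner') → 6 rows:
   price category  stock  weight
0    117   garden    217      28
1     11    books    165      47
2     31    books    396      47
3    114     toys    114       1
4    158     toys    219       1
5     92     elec    487      33
group by category: count(weight), sum(stock):
          weight  stock
category               
books          2    561
elec           1    487
garden         1    217
toys           2    333
The sum of column 'weight' is 6.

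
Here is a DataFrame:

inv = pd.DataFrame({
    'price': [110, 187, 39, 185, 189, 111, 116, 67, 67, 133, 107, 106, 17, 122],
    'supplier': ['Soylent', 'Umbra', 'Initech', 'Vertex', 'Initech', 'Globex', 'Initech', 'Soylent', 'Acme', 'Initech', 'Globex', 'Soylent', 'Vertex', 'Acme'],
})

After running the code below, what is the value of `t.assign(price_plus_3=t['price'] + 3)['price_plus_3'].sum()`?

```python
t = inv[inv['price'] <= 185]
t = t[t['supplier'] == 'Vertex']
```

filter rows where price <= 185:
    price supplier
0     110  Soylent
2      39  Initech
3     185   Vertex
5     111   Globex
6     116  Initech
7      67  Soylent
8      67     Acme
9     133  Initech
10    107   Globex
11    106  Soylent
12     17   Vertex
13    122     Acme
filter rows where supplier == 'Vertex':
    price supplier
3     185   Vertex
12     17   Vertex
add column price_plus_3 = t['price'] + 3:
    price supplier  price_plus_3
3     185   Vertex           188
12     17   Vertex            20
Hence 208.

208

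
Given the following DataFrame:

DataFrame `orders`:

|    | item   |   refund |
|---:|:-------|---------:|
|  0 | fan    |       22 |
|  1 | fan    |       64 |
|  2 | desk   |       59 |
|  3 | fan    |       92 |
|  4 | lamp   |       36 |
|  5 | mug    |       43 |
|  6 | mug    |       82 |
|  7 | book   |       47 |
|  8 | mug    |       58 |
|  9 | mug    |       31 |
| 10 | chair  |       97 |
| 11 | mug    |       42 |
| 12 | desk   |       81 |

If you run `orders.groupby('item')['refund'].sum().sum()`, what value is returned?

754

group by item, sum of refund:
item
book      47
chair     97
desk     140
fan      178
lamp      36
mug      256
Name: refund, dtype: int64
So sum() = 754.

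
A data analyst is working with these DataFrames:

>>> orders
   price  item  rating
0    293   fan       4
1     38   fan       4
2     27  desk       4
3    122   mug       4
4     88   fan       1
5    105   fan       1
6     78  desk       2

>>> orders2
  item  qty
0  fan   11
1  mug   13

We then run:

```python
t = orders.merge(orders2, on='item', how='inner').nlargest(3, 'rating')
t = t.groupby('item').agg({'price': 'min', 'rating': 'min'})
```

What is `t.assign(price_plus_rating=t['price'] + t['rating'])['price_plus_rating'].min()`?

merge on 'item' (how='inner') → 5 rows:
   price item  rating  qty
0    293  fan       4   11
1     38  fan       4   11
2    122  mug       4   13
3     88  fan       1   11
4    105  fan       1   11
take 3 rows with largest rating:
   price item  rating  qty
0    293  fan       4   11
1     38  fan       4   11
2    122  mug       4   13
group by item: min(price), min(rating):
      price  rating
item               
fan      38       4
mug     122       4
add column price_plus_rating = t['price'] + t['rating']:
      price  rating  price_plus_rating
item                                  
fan      38       4                 42
mug     122       4                126

42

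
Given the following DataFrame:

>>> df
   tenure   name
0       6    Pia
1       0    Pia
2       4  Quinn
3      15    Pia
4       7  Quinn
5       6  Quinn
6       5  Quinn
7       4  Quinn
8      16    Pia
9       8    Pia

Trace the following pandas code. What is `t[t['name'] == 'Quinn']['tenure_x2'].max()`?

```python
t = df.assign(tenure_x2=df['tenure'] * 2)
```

add column tenure_x2 = df['tenure'] * 2:
   tenure   name  tenure_x2
0       6    Pia         12
1       0    Pia          0
2       4  Quinn          8
3      15    Pia         30
4       7  Quinn         14
5       6  Quinn         12
6       5  Quinn         10
7       4  Quinn          8
8      16    Pia         32
9       8    Pia         16
filter rows where name == 'Quinn':
   tenure   name  tenure_x2
2       4  Quinn          8
4       7  Quinn         14
5       6  Quinn         12
6       5  Quinn         10
7       4  Quinn          8
Hence 14.

14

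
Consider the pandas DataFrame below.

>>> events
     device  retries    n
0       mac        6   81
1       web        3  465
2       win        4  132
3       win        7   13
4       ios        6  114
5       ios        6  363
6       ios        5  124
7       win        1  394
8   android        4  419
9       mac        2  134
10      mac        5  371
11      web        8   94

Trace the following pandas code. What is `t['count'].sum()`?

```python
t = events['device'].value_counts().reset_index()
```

12

value_counts of device:
device
mac        3
win        3
ios        3
web        2
android    1
Name: count, dtype: int64
reset_index():
    device  count
0      mac      3
1      win      3
2      ios      3
3      web      2
4  android      1
Reading off the sum of column 'count', we get 12.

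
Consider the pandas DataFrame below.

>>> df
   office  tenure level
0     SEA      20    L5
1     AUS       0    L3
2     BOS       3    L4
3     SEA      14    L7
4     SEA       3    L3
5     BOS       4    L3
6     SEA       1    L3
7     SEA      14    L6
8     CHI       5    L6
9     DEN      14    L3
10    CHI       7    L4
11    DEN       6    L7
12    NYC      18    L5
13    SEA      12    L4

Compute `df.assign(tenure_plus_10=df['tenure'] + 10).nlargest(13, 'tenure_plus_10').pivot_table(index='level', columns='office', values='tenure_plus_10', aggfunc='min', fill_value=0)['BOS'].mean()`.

add column tenure_plus_10 = df['tenure'] + 10:
   office  tenure level  tenure_plus_10
0     SEA      20    L5              30
1     AUS       0    L3              10
2     BOS       3    L4              13
3     SEA      14    L7              24
4     SEA       3    L3              13
5     BOS       4    L3              14
6     SEA       1    L3              11
7     SEA      14    L6              24
8     CHI       5    L6              15
9     DEN      14    L3              24
10    CHI       7    L4              17
11    DEN       6    L7              16
12    NYC      18    L5              28
13    SEA      12    L4              22
take 13 rows with largest tenure_plus_10:
   office  tenure level  tenure_plus_10
0     SEA      20    L5              30
12    NYC      18    L5              28
3     SEA      14    L7              24
7     SEA      14    L6              24
9     DEN      14    L3              24
13    SEA      12    L4              22
10    CHI       7    L4              17
11    DEN       6    L7              16
8     CHI       5    L6              15
5     BOS       4    L3              14
2     BOS       3    L4              13
4     SEA       3    L3              13
6     SEA       1    L3              11
pivot: rows=level, cols=office, min(tenure_plus_10):
office  BOS  CHI  DEN  NYC  SEA
level                          
L3       14    0   24    0   11
L4       13   17    0    0   22
L5        0    0    0   28   30
L6        0   15    0    0   24
L7        0    0   16    0   24
So mean() = 5.4.

5.4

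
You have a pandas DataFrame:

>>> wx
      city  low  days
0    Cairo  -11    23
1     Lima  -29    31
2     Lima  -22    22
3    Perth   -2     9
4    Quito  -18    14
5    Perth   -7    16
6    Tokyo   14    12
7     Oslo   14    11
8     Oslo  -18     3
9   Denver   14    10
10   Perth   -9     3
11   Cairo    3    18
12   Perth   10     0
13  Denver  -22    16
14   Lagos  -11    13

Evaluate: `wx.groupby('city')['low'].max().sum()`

4

group by city, max of low:
city
Cairo      3
Denver    14
Lagos    -11
Lima     -22
Oslo      14
Perth     10
Quito    -18
Tokyo     14
Name: low, dtype: int64
Taking the sum of the resulting series gives 4.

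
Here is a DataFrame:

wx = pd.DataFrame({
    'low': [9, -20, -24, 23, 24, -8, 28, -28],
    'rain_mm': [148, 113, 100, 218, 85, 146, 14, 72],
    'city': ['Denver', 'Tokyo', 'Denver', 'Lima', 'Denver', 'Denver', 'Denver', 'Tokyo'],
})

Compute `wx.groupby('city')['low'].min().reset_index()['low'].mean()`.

-9.66666666667

group by city, min of low:
city
Denver   -24
Lima      23
Tokyo    -28
Name: low, dtype: int64
reset_index():
     city  low
0  Denver  -24
1    Lima   23
2   Tokyo  -28
Finally, mean of column 'low' = -9.66666666667.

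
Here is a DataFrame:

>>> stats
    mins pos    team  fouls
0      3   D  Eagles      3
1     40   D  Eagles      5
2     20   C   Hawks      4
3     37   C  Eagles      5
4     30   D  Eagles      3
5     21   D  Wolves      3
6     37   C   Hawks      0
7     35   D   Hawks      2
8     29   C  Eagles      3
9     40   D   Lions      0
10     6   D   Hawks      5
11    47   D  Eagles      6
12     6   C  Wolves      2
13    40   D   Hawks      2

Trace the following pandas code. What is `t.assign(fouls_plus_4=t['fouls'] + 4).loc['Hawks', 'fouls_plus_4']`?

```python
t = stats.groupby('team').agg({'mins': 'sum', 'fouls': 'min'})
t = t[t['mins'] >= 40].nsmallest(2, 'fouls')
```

group by team: sum(mins), min(fouls):
        mins  fouls
team               
Eagles   186      3
Hawks    138      0
Lions     40      0
Wolves    27      2
filter rows where mins >= 40:
        mins  fouls
team               
Eagles   186      3
Hawks    138      0
Lions     40      0
take 2 rows with smallest fouls:
       mins  fouls
team              
Hawks   138      0
Lions    40      0
add column fouls_plus_4 = t['fouls'] + 4:
       mins  fouls  fouls_plus_4
team                            
Hawks   138      0             4
Lions    40      0             4

4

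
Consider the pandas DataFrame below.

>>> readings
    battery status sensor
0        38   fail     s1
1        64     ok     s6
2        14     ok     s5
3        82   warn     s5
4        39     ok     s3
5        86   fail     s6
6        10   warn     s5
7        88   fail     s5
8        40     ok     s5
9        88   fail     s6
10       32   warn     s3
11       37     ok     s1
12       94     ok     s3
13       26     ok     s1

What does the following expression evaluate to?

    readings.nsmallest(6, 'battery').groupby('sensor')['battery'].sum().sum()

take 6 rows with smallest battery:
    battery status sensor
6        10   warn     s5
2        14     ok     s5
13       26     ok     s1
10       32   warn     s3
11       37     ok     s1
0        38   fail     s1
group by sensor, sum of battery:
sensor
s1    101
s3     32
s5     24
Name: battery, dtype: int64
Then the sum of the resulting series: 157

157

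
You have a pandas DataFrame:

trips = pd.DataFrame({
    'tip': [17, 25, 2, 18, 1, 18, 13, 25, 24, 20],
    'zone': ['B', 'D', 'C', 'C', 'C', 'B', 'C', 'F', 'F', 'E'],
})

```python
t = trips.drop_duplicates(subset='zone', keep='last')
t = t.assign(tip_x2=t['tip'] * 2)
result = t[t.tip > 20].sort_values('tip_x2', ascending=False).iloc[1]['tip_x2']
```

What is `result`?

48

drop duplicate zone (keep=last):
   tip zone
1   25    D
5   18    B
6   13    C
8   24    F
9   20    E
add column tip_x2 = t['tip'] * 2:
   tip zone  tip_x2
1   25    D      50
5   18    B      36
6   13    C      26
8   24    F      48
9   20    E      40
filter rows where tip > 20:
   tip zone  tip_x2
1   25    D      50
8   24    F      48
sort by tip_x2 descending:
   tip zone  tip_x2
1   25    D      50
8   24    F      48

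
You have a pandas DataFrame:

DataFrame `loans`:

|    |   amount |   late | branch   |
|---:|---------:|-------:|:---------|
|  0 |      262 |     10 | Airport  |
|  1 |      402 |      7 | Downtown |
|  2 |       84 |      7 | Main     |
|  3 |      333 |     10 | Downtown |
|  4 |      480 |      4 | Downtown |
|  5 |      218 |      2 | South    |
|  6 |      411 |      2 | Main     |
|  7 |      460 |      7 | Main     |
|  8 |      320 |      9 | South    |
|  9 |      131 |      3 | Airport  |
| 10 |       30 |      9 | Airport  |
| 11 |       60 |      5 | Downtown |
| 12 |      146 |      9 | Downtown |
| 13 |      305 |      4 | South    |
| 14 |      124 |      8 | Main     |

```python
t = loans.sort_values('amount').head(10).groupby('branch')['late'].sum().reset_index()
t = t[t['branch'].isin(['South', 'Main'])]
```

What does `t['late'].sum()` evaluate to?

sort by amount:
    amount  late    branch
10      30     9   Airport
11      60     5  Downtown
2       84     7      Main
14     124     8      Main
9      131     3   Airport
12     146     9  Downtown
5      218     2     South
0      262    10   Airport
13     305     4     South
8      320     9     South
3      333    10  Downtown
1      402     7  Downtown
6      411     2      Main
7      460     7      Main
4      480     4  Downtown
take first 10 rows:
    amount  late    branch
10      30     9   Airport
11      60     5  Downtown
2       84     7      Main
14     124     8      Main
9      131     3   Airport
12     146     9  Downtown
5      218     2     South
0      262    10   Airport
13     305     4     South
8      320     9     South
group by branch, sum of late:
branch
Airport     22
Downtown    14
Main        15
South       15
Name: late, dtype: int64
reset_index():
     branch  late
0   Airport    22
1  Downtown    14
2      Main    15
3     South    15
filter rows where branch in ['South', 'Main']:
  branch  late
2   Main    15
3  South    15
Finally, sum of column 'late' = 30.

30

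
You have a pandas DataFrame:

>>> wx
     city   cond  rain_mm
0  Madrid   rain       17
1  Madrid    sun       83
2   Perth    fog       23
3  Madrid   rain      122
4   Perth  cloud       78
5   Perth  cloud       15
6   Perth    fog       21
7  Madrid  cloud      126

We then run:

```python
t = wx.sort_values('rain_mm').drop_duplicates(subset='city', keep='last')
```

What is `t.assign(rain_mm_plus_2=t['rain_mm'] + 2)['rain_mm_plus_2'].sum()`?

sort by rain_mm:
     city   cond  rain_mm
5   Perth  cloud       15
0  Madrid   rain       17
6   Perth    fog       21
2   Perth    fog       23
4   Perth  cloud       78
1  Madrid    sun       83
3  Madrid   rain      122
7  Madrid  cloud      126
drop duplicate city (keep=last):
     city   cond  rain_mm
4   Perth  cloud       78
7  Madrid  cloud      126
add column rain_mm_plus_2 = t['rain_mm'] + 2:
     city   cond  rain_mm  rain_mm_plus_2
4   Perth  cloud       78              80
7  Madrid  cloud      126             128
Taking the sum of column 'rain_mm_plus_2' gives 208.

208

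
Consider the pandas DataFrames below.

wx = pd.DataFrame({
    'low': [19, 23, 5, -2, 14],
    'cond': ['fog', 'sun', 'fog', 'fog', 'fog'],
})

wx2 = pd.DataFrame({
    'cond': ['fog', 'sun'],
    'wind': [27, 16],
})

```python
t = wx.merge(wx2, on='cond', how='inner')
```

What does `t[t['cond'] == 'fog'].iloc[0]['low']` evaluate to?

merge on 'cond' (how='inner') → 5 rows:
   low cond  wind
0   19  fog    27
1   23  sun    16
2    5  fog    27
3   -2  fog    27
4   14  fog    27
filter rows where cond == 'fog':
   low cond  wind
0   19  fog    27
2    5  fog    27
3   -2  fog    27
4   14  fog    27

19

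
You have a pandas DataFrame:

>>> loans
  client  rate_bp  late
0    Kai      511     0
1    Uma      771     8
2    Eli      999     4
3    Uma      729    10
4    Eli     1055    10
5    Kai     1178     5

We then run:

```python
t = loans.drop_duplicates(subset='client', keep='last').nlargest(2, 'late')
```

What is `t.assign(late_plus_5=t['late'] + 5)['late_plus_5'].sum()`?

30

drop duplicate client (keep=last):
  client  rate_bp  late
3    Uma      729    10
4    Eli     1055    10
5    Kai     1178     5
take 2 rows with largest late:
  client  rate_bp  late
3    Uma      729    10
4    Eli     1055    10
add column late_plus_5 = t['late'] + 5:
  client  rate_bp  late  late_plus_5
3    Uma      729    10           15
4    Eli     1055    10           15
Reading off the sum of column 'late_plus_5', we get 30.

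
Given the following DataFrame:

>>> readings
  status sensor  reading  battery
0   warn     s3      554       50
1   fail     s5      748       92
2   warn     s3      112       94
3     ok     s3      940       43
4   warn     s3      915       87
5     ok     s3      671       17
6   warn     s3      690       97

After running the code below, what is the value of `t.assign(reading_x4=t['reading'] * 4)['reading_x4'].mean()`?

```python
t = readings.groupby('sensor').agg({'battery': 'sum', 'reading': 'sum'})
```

9260.0

group by sensor: sum(battery), sum(reading):
        battery  reading
sensor                  
s3          388     3882
s5           92      748
add column reading_x4 = t['reading'] * 4:
        battery  reading  reading_x4
sensor                              
s3          388     3882       15528
s5           92      748        2992
So mean() = 9260.0.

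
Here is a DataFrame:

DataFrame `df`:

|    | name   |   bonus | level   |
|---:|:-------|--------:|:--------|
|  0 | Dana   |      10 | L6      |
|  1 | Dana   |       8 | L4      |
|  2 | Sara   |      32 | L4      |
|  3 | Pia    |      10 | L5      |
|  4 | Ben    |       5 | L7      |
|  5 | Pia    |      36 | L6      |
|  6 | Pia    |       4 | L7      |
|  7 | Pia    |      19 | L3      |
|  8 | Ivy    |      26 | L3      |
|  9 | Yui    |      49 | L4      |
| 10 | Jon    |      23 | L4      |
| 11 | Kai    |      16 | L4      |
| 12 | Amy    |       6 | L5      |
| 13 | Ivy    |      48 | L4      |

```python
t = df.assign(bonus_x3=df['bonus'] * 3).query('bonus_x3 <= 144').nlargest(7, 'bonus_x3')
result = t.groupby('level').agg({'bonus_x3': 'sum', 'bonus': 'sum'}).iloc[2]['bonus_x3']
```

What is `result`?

108

add column bonus_x3 = df['bonus'] * 3:
    name  bonus level  bonus_x3
0   Dana     10    L6        30
1   Dana      8    L4        24
2   Sara     32    L4        96
3    Pia     10    L5        30
4    Ben      5    L7        15
5    Pia     36    L6       108
6    Pia      4    L7        12
7    Pia     19    L3        57
8    Ivy     26    L3        78
9    Yui     49    L4       147
10   Jon     23    L4        69
11   Kai     16    L4        48
12   Amy      6    L5        18
13   Ivy     48    L4       144
filter rows where bonus_x3 <= 144:
    name  bonus level  bonus_x3
0   Dana     10    L6        30
1   Dana      8    L4        24
2   Sara     32    L4        96
3    Pia     10    L5        30
4    Ben      5    L7        15
5    Pia     36    L6       108
6    Pia      4    L7        12
7    Pia     19    L3        57
8    Ivy     26    L3        78
10   Jon     23    L4        69
11   Kai     16    L4        48
12   Amy      6    L5        18
13   Ivy     48    L4       144
take 7 rows with largest bonus_x3:
    name  bonus level  bonus_x3
13   Ivy     48    L4       144
5    Pia     36    L6       108
2   Sara     32    L4        96
8    Ivy     26    L3        78
10   Jon     23    L4        69
7    Pia     19    L3        57
11   Kai     16    L4        48
group by level: sum(bonus_x3), sum(bonus):
       bonus_x3  bonus
level                 
L3          135     45
L4          357    119
L6          108     36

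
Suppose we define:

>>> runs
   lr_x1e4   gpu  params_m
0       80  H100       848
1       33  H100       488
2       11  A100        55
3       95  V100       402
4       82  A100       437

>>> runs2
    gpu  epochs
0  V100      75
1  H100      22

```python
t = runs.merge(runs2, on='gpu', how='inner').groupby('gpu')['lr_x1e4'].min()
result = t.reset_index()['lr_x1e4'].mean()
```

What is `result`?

merge on 'gpu' (how='inner') → 3 rows:
   lr_x1e4   gpu  params_m  epochs
0       80  H100       848      22
1       33  H100       488      22
2       95  V100       402      75
group by gpu, min of lr_x1e4:
gpu
H100    33
V100    95
Name: lr_x1e4, dtype: int64
reset_index():
    gpu  lr_x1e4
0  H100       33
1  V100       95

64.0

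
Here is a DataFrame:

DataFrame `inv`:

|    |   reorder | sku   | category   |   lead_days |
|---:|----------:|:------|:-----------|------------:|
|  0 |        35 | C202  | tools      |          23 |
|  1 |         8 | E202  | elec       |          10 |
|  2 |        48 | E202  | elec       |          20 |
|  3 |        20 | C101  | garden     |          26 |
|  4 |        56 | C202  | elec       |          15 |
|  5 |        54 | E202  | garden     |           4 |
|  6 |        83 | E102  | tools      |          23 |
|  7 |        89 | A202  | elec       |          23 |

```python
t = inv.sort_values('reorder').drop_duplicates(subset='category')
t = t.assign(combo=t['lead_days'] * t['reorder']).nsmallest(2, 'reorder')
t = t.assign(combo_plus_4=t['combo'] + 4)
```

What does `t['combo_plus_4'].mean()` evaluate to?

304.0

sort by reorder:
   reorder   sku category  lead_days
1        8  E202     elec         10
3       20  C101   garden         26
0       35  C202    tools         23
2       48  E202     elec         20
5       54  E202   garden          4
4       56  C202     elec         15
6       83  E102    tools         23
7       89  A202     elec         23
drop duplicate category (keep=first):
   reorder   sku category  lead_days
1        8  E202     elec         10
3       20  C101   garden         26
0       35  C202    tools         23
add column combo = t['lead_days'] * t['reorder']:
   reorder   sku category  lead_days  combo
1        8  E202     elec         10     80
3       20  C101   garden         26    520
0       35  C202    tools         23    805
take 2 rows with smallest reorder:
   reorder   sku category  lead_days  combo
1        8  E202     elec         10     80
3       20  C101   garden         26    520
add column combo_plus_4 = t['combo'] + 4:
   reorder   sku category  lead_days  combo  combo_plus_4
1        8  E202     elec         10     80            84
3       20  C101   garden         26    520           524
Reading off the mean of column 'combo_plus_4', we get 304.0.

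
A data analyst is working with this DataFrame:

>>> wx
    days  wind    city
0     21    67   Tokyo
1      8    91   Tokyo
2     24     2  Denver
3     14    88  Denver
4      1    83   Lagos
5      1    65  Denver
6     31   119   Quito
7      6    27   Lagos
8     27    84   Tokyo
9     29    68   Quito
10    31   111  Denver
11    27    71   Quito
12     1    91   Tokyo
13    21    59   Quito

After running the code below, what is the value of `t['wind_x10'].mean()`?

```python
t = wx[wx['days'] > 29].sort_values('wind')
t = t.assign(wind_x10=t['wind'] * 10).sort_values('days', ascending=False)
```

filter rows where days > 29:
    days  wind    city
6     31   119   Quito
10    31   111  Denver
sort by wind:
    days  wind    city
10    31   111  Denver
6     31   119   Quito
add column wind_x10 = t['wind'] * 10:
    days  wind    city  wind_x10
10    31   111  Denver      1110
6     31   119   Quito      1190
sort by days descending:
    days  wind    city  wind_x10
10    31   111  Denver      1110
6     31   119   Quito      1190
Finally, mean of column 'wind_x10' = 1150.0.

1150.0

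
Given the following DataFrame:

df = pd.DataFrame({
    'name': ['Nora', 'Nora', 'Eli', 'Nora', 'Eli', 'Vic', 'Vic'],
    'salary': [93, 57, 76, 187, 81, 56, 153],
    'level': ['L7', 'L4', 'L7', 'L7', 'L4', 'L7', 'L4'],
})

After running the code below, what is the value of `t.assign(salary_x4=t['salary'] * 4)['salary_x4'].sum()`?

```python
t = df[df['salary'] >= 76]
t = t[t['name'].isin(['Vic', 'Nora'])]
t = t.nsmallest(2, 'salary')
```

filter rows where salary >= 76:
   name  salary level
0  Nora      93    L7
2   Eli      76    L7
3  Nora     187    L7
4   Eli      81    L4
6   Vic     153    L4
filter rows where name in ['Vic', 'Nora']:
   name  salary level
0  Nora      93    L7
3  Nora     187    L7
6   Vic     153    L4
take 2 rows with smallest salary:
   name  salary level
0  Nora      93    L7
6   Vic     153    L4
add column salary_x4 = t['salary'] * 4:
   name  salary level  salary_x4
0  Nora      93    L7        372
6   Vic     153    L4        612

984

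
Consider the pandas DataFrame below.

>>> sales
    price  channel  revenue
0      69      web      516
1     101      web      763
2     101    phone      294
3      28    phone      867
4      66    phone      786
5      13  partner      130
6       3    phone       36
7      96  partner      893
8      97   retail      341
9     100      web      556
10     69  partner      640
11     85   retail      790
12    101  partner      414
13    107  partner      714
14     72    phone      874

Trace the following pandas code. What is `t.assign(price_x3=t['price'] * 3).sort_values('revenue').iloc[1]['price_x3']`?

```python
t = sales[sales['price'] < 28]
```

filter rows where price < 28:
   price  channel  revenue
5     13  partner      130
6      3    phone       36
add column price_x3 = t['price'] * 3:
   price  channel  revenue  price_x3
5     13  partner      130        39
6      3    phone       36         9
sort by revenue:
   price  channel  revenue  price_x3
6      3    phone       36         9
5     13  partner      130        39
Reading off the value at position 1, column 'price_x3', we get 39.

39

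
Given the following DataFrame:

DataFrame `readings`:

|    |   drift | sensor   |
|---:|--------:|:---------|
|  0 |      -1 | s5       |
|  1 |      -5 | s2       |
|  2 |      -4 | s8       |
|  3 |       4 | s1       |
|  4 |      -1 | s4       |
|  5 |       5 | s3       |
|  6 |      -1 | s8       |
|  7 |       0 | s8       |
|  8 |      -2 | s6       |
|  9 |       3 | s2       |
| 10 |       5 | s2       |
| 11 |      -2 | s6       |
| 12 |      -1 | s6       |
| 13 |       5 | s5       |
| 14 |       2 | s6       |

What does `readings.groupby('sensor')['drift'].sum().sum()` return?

group by sensor, sum of drift:
sensor
s1    4
s2    3
s3    5
s4   -1
s5    4
s6   -3
s8   -5
Name: drift, dtype: int64
So sum() = 7.

7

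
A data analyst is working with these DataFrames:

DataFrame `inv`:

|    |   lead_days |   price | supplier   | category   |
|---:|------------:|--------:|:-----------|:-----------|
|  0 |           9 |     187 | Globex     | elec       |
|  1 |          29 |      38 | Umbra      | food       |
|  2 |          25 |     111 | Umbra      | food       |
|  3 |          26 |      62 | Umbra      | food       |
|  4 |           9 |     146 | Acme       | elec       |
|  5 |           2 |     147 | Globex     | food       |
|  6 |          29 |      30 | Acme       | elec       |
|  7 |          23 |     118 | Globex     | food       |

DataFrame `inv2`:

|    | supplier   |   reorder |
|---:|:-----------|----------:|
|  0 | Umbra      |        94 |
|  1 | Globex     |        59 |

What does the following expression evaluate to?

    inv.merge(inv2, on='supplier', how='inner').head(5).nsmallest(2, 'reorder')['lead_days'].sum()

merge on 'supplier' (how='inner') → 6 rows:
   lead_days  price supplier category  reorder
0          9    187   Globex     elec       59
1         29     38    Umbra     food       94
2         25    111    Umbra     food       94
3         26     62    Umbra     food       94
4          2    147   Globex     food       59
5         23    118   Globex     food       59
take first 5 rows:
   lead_days  price supplier category  reorder
0          9    187   Globex     elec       59
1         29     38    Umbra     food       94
2         25    111    Umbra     food       94
3         26     62    Umbra     food       94
4          2    147   Globex     food       59
take 2 rows with smallest reorder:
   lead_days  price supplier category  reorder
0          9    187   Globex     elec       59
4          2    147   Globex     food       59
The sum of column 'lead_days' is 11.

11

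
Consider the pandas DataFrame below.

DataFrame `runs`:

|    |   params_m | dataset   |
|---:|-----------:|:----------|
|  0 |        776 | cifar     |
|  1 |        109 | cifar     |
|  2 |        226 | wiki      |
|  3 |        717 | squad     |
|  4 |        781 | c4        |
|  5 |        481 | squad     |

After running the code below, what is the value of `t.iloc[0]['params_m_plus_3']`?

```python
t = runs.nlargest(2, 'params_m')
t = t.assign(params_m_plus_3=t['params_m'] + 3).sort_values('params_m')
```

779

take 2 rows with largest params_m:
   params_m dataset
4       781      c4
0       776   cifar
add column params_m_plus_3 = t['params_m'] + 3:
   params_m dataset  params_m_plus_3
4       781      c4              784
0       776   cifar              779
sort by params_m:
   params_m dataset  params_m_plus_3
0       776   cifar              779
4       781      c4              784
Taking the value at position 0, column 'params_m_plus_3' gives 779.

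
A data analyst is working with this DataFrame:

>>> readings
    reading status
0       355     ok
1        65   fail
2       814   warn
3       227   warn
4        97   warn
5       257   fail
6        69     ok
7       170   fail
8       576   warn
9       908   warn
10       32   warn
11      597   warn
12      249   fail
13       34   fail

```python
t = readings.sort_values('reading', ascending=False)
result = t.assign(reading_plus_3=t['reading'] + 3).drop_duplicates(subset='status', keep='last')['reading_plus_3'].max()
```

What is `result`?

72

sort by reading descending:
    reading status
9       908   warn
2       814   warn
11      597   warn
8       576   warn
0       355     ok
5       257   fail
12      249   fail
3       227   warn
7       170   fail
4        97   warn
6        69     ok
1        65   fail
13       34   fail
10       32   warn
add column reading_plus_3 = t['reading'] + 3:
    reading status  reading_plus_3
9       908   warn             911
2       814   warn             817
11      597   warn             600
8       576   warn             579
0       355     ok             358
5       257   fail             260
12      249   fail             252
3       227   warn             230
7       170   fail             173
4        97   warn             100
6        69     ok              72
1        65   fail              68
13       34   fail              37
10       32   warn              35
drop duplicate status (keep=last):
    reading status  reading_plus_3
6        69     ok              72
13       34   fail              37
10       32   warn              35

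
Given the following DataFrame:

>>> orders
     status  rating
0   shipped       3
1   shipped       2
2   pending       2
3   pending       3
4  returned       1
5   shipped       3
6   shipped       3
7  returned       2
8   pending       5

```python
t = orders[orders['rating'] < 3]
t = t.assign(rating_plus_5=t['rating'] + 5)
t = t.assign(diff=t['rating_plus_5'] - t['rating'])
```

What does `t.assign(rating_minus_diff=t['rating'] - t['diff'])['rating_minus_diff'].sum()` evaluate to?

-13

filter rows where rating < 3:
     status  rating
1   shipped       2
2   pending       2
4  returned       1
7  returned       2
add column rating_plus_5 = t['rating'] + 5:
     status  rating  rating_plus_5
1   shipped       2              7
2   pending       2              7
4  returned       1              6
7  returned       2              7
add column diff = t['rating_plus_5'] - t['rating']:
     status  rating  rating_plus_5  diff
1   shipped       2              7     5
2   pending       2              7     5
4  returned       1              6     5
7  returned       2              7     5
add column rating_minus_diff = t['rating'] - t['diff']:
     status  rating  rating_plus_5  diff  rating_minus_diff
1   shipped       2              7     5                 -3
2   pending       2              7     5                 -3
4  returned       1              6     5                 -4
7  returned       2              7     5                 -3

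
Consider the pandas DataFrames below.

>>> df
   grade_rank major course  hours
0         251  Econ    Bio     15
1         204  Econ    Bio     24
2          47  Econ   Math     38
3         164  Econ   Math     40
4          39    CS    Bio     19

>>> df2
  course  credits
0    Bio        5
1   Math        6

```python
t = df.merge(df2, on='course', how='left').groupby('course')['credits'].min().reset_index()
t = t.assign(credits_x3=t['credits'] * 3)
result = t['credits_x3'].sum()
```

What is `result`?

merge on 'course' (how='left') → 5 rows:
   grade_rank major course  hours  credits
0         251  Econ    Bio     15        5
1         204  Econ    Bio     24        5
2          47  Econ   Math     38        6
3         164  Econ   Math     40        6
4          39    CS    Bio     19        5
group by course, min of credits:
course
Bio     5
Math    6
Name: credits, dtype: int64
reset_index():
  course  credits
0    Bio        5
1   Math        6
add column credits_x3 = t['credits'] * 3:
  course  credits  credits_x3
0    Bio        5          15
1   Math        6          18
Taking the sum of column 'credits_x3' gives 33.

33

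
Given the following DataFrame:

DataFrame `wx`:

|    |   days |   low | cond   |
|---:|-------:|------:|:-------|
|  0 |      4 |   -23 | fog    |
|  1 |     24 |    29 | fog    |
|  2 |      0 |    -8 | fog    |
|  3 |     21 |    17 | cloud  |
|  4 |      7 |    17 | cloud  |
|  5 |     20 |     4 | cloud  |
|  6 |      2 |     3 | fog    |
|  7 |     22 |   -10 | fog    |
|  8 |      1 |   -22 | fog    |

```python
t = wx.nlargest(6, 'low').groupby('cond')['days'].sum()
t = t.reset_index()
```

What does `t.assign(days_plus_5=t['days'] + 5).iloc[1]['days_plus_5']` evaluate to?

take 6 rows with largest low:
   days  low   cond
1    24   29    fog
3    21   17  cloud
4     7   17  cloud
5    20    4  cloud
6     2    3    fog
2     0   -8    fog
group by cond, sum of days:
cond
cloud    48
fog      26
Name: days, dtype: int64
reset_index():
    cond  days
0  cloud    48
1    fog    26
add column days_plus_5 = t['days'] + 5:
    cond  days  days_plus_5
0  cloud    48           53
1    fog    26           31
Finally, value at position 1, column 'days_plus_5' = 31.

31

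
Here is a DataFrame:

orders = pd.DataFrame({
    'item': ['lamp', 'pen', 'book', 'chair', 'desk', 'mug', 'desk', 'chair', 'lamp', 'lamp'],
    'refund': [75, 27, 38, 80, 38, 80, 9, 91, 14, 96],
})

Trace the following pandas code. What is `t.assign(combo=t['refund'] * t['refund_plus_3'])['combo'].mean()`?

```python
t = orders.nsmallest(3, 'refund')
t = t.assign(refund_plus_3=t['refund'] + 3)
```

take 3 rows with smallest refund:
   item  refund
6  desk       9
8  lamp      14
1   pen      27
add column refund_plus_3 = t['refund'] + 3:
   item  refund  refund_plus_3
6  desk       9             12
8  lamp      14             17
1   pen      27             30
add column combo = t['refund'] * t['refund_plus_3']:
   item  refund  refund_plus_3  combo
6  desk       9             12    108
8  lamp      14             17    238
1   pen      27             30    810

385.333333333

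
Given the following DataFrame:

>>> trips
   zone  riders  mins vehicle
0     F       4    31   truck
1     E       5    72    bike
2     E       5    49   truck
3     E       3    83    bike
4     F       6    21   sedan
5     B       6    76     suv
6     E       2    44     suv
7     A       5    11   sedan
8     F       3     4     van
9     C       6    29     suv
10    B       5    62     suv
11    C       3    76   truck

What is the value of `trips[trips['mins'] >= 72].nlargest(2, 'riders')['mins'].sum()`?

148

filter rows where mins >= 72:
   zone  riders  mins vehicle
1     E       5    72    bike
3     E       3    83    bike
5     B       6    76     suv
11    C       3    76   truck
take 2 rows with largest riders:
  zone  riders  mins vehicle
5    B       6    76     suv
1    E       5    72    bike
Taking the sum of column 'mins' gives 148.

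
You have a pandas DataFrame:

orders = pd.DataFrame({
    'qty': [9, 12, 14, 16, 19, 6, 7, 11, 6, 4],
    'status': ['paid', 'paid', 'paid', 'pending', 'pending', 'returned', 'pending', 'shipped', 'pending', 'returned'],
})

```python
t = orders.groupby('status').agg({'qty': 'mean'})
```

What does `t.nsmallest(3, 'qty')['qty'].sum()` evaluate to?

27.6666666667

group by status, mean of qty:
                qty
status             
paid      11.666667
pending   12.000000
returned   5.000000
shipped   11.000000
take 3 rows with smallest qty:
                qty
status             
returned   5.000000
shipped   11.000000
paid      11.666667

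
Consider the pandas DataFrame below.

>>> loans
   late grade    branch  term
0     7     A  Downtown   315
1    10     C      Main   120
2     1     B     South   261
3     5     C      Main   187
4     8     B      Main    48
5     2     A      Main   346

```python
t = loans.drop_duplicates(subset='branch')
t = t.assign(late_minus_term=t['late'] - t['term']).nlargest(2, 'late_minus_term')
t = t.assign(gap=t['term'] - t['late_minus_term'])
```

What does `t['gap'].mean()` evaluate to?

375.5

drop duplicate branch (keep=first):
   late grade    branch  term
0     7     A  Downtown   315
1    10     C      Main   120
2     1     B     South   261
add column late_minus_term = t['late'] - t['term']:
   late grade    branch  term  late_minus_term
0     7     A  Downtown   315             -308
1    10     C      Main   120             -110
2     1     B     South   261             -260
take 2 rows with largest late_minus_term:
   late grade branch  term  late_minus_term
1    10     C   Main   120             -110
2     1     B  South   261             -260
add column gap = t['term'] - t['late_minus_term']:
   late grade branch  term  late_minus_term  gap
1    10     C   Main   120             -110  230
2     1     B  South   261             -260  521
Then the mean of column 'gap': 375.5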